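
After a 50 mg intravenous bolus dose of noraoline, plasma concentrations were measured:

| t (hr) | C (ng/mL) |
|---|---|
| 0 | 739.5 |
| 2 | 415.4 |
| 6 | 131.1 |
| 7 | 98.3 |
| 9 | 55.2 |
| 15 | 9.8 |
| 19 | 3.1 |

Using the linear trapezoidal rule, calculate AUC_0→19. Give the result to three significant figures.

AUC = 2740 ng/mL·hr

Trapezoidal AUC_0→19:
  [0→2]: (739.5+415.4)/2 × 2 = 1154.9
  [2→6]: (415.4+131.1)/2 × 4 = 1093.0
  [6→7]: (131.1+98.3)/2 × 1 = 114.7
  [7→9]: (98.3+55.2)/2 × 2 = 153.5
  [9→15]: (55.2+9.8)/2 × 6 = 195.0
  [15→19]: (9.8+3.1)/2 × 4 = 25.8
  Sum = 2736.9 ng/mL·hr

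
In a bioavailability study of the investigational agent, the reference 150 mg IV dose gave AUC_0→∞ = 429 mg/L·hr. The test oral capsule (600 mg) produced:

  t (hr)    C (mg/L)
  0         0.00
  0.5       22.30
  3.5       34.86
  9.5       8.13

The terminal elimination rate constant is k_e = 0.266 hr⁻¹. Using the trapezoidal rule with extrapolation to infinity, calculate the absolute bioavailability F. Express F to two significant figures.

Trapezoidal AUC_0→9.5 (oral capsule):
  [0→0.5]: (0.00+22.30)/2 × 0.5 = 5.575
  [0.5→3.5]: (22.30+34.86)/2 × 3 = 85.74
  [3.5→9.5]: (34.86+8.13)/2 × 6 = 128.97
  Sum = 220.285 mg/L·hr
Tail: C_last/k_e = 8.13/0.266 = 30.564
AUC_0→∞ (oral capsule) = 220.285 + 30.564 = 250.849 mg/L·hr
F = (AUC_ev/D_ev)/(AUC_iv/D_iv) = (250.849/600)/(429/150) = 0.418082/2.86 = 0.1462

F = 0.15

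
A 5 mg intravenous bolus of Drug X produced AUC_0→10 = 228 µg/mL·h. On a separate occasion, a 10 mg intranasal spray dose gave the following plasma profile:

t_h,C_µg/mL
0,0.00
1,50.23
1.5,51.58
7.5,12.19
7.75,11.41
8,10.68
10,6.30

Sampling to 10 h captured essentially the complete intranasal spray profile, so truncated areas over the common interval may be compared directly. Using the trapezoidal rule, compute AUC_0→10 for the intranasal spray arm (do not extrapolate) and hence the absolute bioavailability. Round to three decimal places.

Trapezoidal AUC_0→10 (intranasal spray):
  [0→1]: (0.00+50.23)/2 × 1 = 25.115
  [1→1.5]: (50.23+51.58)/2 × 0.5 = 25.4525
  [1.5→7.5]: (51.58+12.19)/2 × 6 = 191.31
  [7.5→7.75]: (12.19+11.41)/2 × 0.25 = 2.95
  [7.75→8]: (11.41+10.68)/2 × 0.25 = 2.76125
  [8→10]: (10.68+6.30)/2 × 2 = 16.98
  Sum = 264.56875 µg/mL·h
F = (AUC_ev/D_ev)/(AUC_iv/D_iv) = (264.56875/10)/(228/5) = 26.456875/45.6 = 0.5802

F = 0.580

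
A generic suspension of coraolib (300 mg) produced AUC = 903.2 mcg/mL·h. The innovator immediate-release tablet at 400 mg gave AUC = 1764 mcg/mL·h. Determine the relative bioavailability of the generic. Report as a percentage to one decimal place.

F_rel = (AUC_test/D_test) / (AUC_ref/D_ref)
      = (903.2/300) / (1764/400)
      = 3.01067 / 4.41 = 0.6827 = 68.27%

F_rel = 68.3%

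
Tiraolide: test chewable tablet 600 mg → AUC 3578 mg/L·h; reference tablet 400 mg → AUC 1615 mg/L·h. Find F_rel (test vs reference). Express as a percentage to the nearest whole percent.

F_rel = 148%

F_rel = (AUC_test/D_test) / (AUC_ref/D_ref)
      = (3578/600) / (1615/400)
      = 5.96333 / 4.0375 = 1.4770 = 147.70%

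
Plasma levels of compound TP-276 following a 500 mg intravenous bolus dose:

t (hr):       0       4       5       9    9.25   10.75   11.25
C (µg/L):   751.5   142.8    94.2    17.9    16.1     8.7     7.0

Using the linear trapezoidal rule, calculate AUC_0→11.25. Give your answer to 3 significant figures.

AUC = 2160 µg/L·hr

Trapezoidal AUC_0→11.25:
  [0→4]: (751.5+142.8)/2 × 4 = 1788.6
  [4→5]: (142.8+94.2)/2 × 1 = 118.5
  [5→9]: (94.2+17.9)/2 × 4 = 224.2
  [9→9.25]: (17.9+16.1)/2 × 0.25 = 4.25
  [9.25→10.75]: (16.1+8.7)/2 × 1.5 = 18.6
  [10.75→11.25]: (8.7+7.0)/2 × 0.5 = 3.925
  Sum = 2158.075 µg/L·hr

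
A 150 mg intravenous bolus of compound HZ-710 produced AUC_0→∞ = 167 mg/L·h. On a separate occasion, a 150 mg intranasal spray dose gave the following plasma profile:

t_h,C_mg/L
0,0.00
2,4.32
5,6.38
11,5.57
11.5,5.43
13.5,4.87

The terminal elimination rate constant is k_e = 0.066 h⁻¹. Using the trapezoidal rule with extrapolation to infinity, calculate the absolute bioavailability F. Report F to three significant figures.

F = 0.857

Trapezoidal AUC_0→13.5 (intranasal spray):
  [0→2]: (0.00+4.32)/2 × 2 = 4.32
  [2→5]: (4.32+6.38)/2 × 3 = 16.05
  [5→11]: (6.38+5.57)/2 × 6 = 35.85
  [11→11.5]: (5.57+5.43)/2 × 0.5 = 2.75
  [11.5→13.5]: (5.43+4.87)/2 × 2 = 10.3
  Sum = 69.27 mg/L·h
Tail: C_last/k_e = 4.87/0.066 = 73.788
AUC_0→∞ (intranasal spray) = 69.27 + 73.788 = 143.058 mg/L·h
F = (AUC_ev/D_ev)/(AUC_iv/D_iv) = (143.058/150)/(167/150) = 0.95372/1.11333 = 0.8566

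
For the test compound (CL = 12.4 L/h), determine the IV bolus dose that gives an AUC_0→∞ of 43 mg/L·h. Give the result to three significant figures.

Dose = 533 mg

Dose_iv = CL × AUC_0→∞
     = 12.4 × 43 = 533.2 mg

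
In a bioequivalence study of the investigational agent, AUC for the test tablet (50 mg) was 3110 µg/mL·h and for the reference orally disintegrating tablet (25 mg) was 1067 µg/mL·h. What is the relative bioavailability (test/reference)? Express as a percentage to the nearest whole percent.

F_rel = (AUC_test/D_test) / (AUC_ref/D_ref)
      = (3110/50) / (1067/25)
      = 62.2 / 42.68 = 1.4574 = 145.74%

F_rel = 146%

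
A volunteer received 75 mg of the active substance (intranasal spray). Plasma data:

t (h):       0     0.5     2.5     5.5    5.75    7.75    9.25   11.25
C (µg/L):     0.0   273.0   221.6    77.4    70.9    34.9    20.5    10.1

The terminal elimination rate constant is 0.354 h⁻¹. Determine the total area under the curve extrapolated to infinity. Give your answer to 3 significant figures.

AUC = 1240 µg/L·h

Trapezoidal AUC_0→11.25:
  [0→0.5]: (0.0+273.0)/2 × 0.5 = 68.25
  [0.5→2.5]: (273.0+221.6)/2 × 2 = 494.6
  [2.5→5.5]: (221.6+77.4)/2 × 3 = 448.5
  [5.5→5.75]: (77.4+70.9)/2 × 0.25 = 18.5375
  [5.75→7.75]: (70.9+34.9)/2 × 2 = 105.8
  [7.75→9.25]: (34.9+20.5)/2 × 1.5 = 41.55
  [9.25→11.25]: (20.5+10.1)/2 × 2 = 30.6
  Sum = 1207.8375 µg/L·h
Extrapolated tail: C_last / k_e = 10.1 / 0.354 = 28.531
AUC_0→∞ = 1207.8375 + 28.531 = 1236.3685 µg/L·h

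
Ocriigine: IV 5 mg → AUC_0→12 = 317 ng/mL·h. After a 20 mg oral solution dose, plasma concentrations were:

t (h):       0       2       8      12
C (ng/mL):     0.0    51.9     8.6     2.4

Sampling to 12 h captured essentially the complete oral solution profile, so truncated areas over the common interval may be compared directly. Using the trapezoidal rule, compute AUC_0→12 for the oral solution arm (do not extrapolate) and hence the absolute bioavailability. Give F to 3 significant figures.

Trapezoidal AUC_0→12 (oral solution):
  [0→2]: (0.0+51.9)/2 × 2 = 51.9
  [2→8]: (51.9+8.6)/2 × 6 = 181.5
  [8→12]: (8.6+2.4)/2 × 4 = 22.0
  Sum = 255.4 ng/mL·h
F = (AUC_ev/D_ev)/(AUC_iv/D_iv) = (255.4/20)/(317/5) = 12.77/63.4 = 0.2014

F = 0.201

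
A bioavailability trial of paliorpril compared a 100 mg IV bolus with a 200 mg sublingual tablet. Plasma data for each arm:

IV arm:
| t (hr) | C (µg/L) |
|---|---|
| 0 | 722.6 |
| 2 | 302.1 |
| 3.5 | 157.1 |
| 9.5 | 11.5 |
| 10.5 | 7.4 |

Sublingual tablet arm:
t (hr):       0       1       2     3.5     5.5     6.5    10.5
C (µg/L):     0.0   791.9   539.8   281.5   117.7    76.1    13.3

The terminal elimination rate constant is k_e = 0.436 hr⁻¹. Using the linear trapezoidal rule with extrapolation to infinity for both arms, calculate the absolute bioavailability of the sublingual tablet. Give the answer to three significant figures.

F = 0.627

Trapezoidal AUC_0→10.5 (IV):
  [0→2]: (722.6+302.1)/2 × 2 = 1024.7
  [2→3.5]: (302.1+157.1)/2 × 1.5 = 344.4
  [3.5→9.5]: (157.1+11.5)/2 × 6 = 505.8
  [9.5→10.5]: (11.5+7.4)/2 × 1 = 9.45
  Sum = 1884.35 µg/L·hr
IV tail: 7.4/0.436 = 16.972; AUC_iv,0→∞ = 1884.35 + 16.972 = 1901.322 µg/L·hr
Trapezoidal AUC_0→10.5 (sublingual tablet):
  [0→1]: (0.0+791.9)/2 × 1 = 395.95
  [1→2]: (791.9+539.8)/2 × 1 = 665.85
  [2→3.5]: (539.8+281.5)/2 × 1.5 = 615.975
  [3.5→5.5]: (281.5+117.7)/2 × 2 = 399.2
  [5.5→6.5]: (117.7+76.1)/2 × 1 = 96.9
  [6.5→10.5]: (76.1+13.3)/2 × 4 = 178.8
  Sum = 2352.675 µg/L·hr
sublingual tablet tail: 13.3/0.436 = 30.505; AUC_ev,0→∞ = 2352.675 + 30.505 = 2383.18 µg/L·hr
F = (AUC_ev/D_ev)/(AUC_iv/D_iv) = (2383.18/200)/(1901.322/100) = 11.9159/19.01322 = 0.6267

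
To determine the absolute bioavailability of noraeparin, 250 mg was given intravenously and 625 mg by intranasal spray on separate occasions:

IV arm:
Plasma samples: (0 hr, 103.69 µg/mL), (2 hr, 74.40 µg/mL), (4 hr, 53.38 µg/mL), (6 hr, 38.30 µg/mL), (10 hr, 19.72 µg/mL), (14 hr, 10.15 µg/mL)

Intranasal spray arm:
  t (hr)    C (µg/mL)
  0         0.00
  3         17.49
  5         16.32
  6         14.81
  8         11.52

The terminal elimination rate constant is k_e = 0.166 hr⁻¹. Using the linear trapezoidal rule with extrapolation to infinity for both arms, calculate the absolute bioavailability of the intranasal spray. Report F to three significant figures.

Trapezoidal AUC_0→14 (IV):
  [0→2]: (103.69+74.40)/2 × 2 = 178.09
  [2→4]: (74.40+53.38)/2 × 2 = 127.78
  [4→6]: (53.38+38.30)/2 × 2 = 91.68
  [6→10]: (38.30+19.72)/2 × 4 = 116.04
  [10→14]: (19.72+10.15)/2 × 4 = 59.74
  Sum = 573.33 µg/mL·hr
IV tail: 10.15/0.166 = 61.145; AUC_iv,0→∞ = 573.33 + 61.145 = 634.475 µg/mL·hr
Trapezoidal AUC_0→8 (intranasal spray):
  [0→3]: (0.00+17.49)/2 × 3 = 26.235
  [3→5]: (17.49+16.32)/2 × 2 = 33.81
  [5→6]: (16.32+14.81)/2 × 1 = 15.565
  [6→8]: (14.81+11.52)/2 × 2 = 26.33
  Sum = 101.94 µg/mL·hr
intranasal spray tail: 11.52/0.166 = 69.398; AUC_ev,0→∞ = 101.94 + 69.398 = 171.338 µg/mL·hr
F = (AUC_ev/D_ev)/(AUC_iv/D_iv) = (171.338/625)/(634.475/250) = 0.2741408/2.5379 = 0.1080

F = 0.108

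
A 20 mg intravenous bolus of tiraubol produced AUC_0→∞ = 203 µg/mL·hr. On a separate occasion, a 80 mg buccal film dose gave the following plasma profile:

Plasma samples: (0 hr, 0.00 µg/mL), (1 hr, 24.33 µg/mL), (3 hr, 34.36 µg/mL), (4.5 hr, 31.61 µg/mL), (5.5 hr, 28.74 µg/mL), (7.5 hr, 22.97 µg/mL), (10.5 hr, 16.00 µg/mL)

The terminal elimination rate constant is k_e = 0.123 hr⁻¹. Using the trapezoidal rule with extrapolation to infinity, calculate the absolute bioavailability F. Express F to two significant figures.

Trapezoidal AUC_0→10.5 (buccal film):
  [0→1]: (0.00+24.33)/2 × 1 = 12.165
  [1→3]: (24.33+34.36)/2 × 2 = 58.69
  [3→4.5]: (34.36+31.61)/2 × 1.5 = 49.4775
  [4.5→5.5]: (31.61+28.74)/2 × 1 = 30.175
  [5.5→7.5]: (28.74+22.97)/2 × 2 = 51.71
  [7.5→10.5]: (22.97+16.00)/2 × 3 = 58.455
  Sum = 260.6725 µg/mL·hr
Tail: C_last/k_e = 16.00/0.123 = 130.081
AUC_0→∞ (buccal film) = 260.6725 + 130.081 = 390.7535 µg/mL·hr
F = (AUC_ev/D_ev)/(AUC_iv/D_iv) = (390.7535/80)/(203/20) = 4.88442/10.15 = 0.4812

F = 0.48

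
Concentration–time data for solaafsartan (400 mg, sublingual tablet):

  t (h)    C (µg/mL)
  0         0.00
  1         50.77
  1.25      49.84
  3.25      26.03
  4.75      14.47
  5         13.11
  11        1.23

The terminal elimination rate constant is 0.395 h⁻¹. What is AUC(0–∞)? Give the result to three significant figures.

Trapezoidal AUC_0→11:
  [0→1]: (0.00+50.77)/2 × 1 = 25.385
  [1→1.25]: (50.77+49.84)/2 × 0.25 = 12.57625
  [1.25→3.25]: (49.84+26.03)/2 × 2 = 75.87
  [3.25→4.75]: (26.03+14.47)/2 × 1.5 = 30.375
  [4.75→5]: (14.47+13.11)/2 × 0.25 = 3.4475
  [5→11]: (13.11+1.23)/2 × 6 = 43.02
  Sum = 190.67375 µg/mL·h
Extrapolated tail: C_last / k_e = 1.23 / 0.395 = 3.114
AUC_0→∞ = 190.67375 + 3.114 = 193.78775 µg/mL·h

AUC = 194 µg/mL·h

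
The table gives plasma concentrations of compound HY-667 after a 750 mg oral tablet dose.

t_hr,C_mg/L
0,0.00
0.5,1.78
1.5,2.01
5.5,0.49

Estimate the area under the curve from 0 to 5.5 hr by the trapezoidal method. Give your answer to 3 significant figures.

Trapezoidal AUC_0→5.5:
  [0→0.5]: (0.00+1.78)/2 × 0.5 = 0.445
  [0.5→1.5]: (1.78+2.01)/2 × 1 = 1.895
  [1.5→5.5]: (2.01+0.49)/2 × 4 = 5.0
  Sum = 7.34 mg/L·hr

AUC = 7.34 mg/L·hr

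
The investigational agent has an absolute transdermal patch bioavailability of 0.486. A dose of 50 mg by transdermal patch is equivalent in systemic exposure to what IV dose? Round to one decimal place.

Systemic exposure from an extravascular dose = F × D_ev, so the equivalent IV dose is F × D_ev.
D_iv = F × D_ev = 0.486 × 50 = 24.3 mg

D_iv = 24.3 mg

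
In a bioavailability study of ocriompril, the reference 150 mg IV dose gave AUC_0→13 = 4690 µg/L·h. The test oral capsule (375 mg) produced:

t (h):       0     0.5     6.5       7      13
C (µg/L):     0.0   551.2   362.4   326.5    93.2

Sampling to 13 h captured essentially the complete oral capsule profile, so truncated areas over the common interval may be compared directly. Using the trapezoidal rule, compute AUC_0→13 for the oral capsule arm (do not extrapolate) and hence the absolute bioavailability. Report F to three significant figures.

F = 0.368

Trapezoidal AUC_0→13 (oral capsule):
  [0→0.5]: (0.0+551.2)/2 × 0.5 = 137.8
  [0.5→6.5]: (551.2+362.4)/2 × 6 = 2740.8
  [6.5→7]: (362.4+326.5)/2 × 0.5 = 172.225
  [7→13]: (326.5+93.2)/2 × 6 = 1259.1
  Sum = 4309.925 µg/L·h
F = (AUC_ev/D_ev)/(AUC_iv/D_iv) = (4309.925/375)/(4690/150) = 11.4931/31.2667 = 0.3676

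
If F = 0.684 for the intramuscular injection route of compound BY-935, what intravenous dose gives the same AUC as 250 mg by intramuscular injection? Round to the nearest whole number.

D_iv = 171 mg

Systemic exposure from an extravascular dose = F × D_ev, so the equivalent IV dose is F × D_ev.
D_iv = F × D_ev = 0.684 × 250 = 171 mg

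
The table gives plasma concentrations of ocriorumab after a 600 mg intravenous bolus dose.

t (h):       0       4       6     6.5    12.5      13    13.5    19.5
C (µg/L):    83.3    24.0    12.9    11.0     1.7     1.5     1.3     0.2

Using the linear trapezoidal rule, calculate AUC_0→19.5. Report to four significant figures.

AUC = 301.6 µg/L·h

Trapezoidal AUC_0→19.5:
  [0→4]: (83.3+24.0)/2 × 4 = 214.6
  [4→6]: (24.0+12.9)/2 × 2 = 36.9
  [6→6.5]: (12.9+11.0)/2 × 0.5 = 5.975
  [6.5→12.5]: (11.0+1.7)/2 × 6 = 38.1
  [12.5→13]: (1.7+1.5)/2 × 0.5 = 0.8
  [13→13.5]: (1.5+1.3)/2 × 0.5 = 0.7
  [13.5→19.5]: (1.3+0.2)/2 × 6 = 4.5
  Sum = 301.575 µg/L·h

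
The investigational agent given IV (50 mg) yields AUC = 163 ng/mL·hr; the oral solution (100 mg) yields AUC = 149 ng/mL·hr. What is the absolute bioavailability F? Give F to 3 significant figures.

F = 0.457

F = (AUC_ev / D_ev) / (AUC_iv / D_iv)
  = (149/100) / (163/50)
  = 1.49 / 3.26 = 0.4571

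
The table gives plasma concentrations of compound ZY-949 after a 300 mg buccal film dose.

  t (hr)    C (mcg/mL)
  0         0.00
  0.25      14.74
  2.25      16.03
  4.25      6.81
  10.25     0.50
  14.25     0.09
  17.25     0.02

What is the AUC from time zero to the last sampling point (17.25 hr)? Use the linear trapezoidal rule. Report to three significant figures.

AUC = 78.7 mcg/mL·hr

Trapezoidal AUC_0→17.25:
  [0→0.25]: (0.00+14.74)/2 × 0.25 = 1.8425
  [0.25→2.25]: (14.74+16.03)/2 × 2 = 30.77
  [2.25→4.25]: (16.03+6.81)/2 × 2 = 22.84
  [4.25→10.25]: (6.81+0.50)/2 × 6 = 21.93
  [10.25→14.25]: (0.50+0.09)/2 × 4 = 1.18
  [14.25→17.25]: (0.09+0.02)/2 × 3 = 0.165
  Sum = 78.7275 mcg/mL·hr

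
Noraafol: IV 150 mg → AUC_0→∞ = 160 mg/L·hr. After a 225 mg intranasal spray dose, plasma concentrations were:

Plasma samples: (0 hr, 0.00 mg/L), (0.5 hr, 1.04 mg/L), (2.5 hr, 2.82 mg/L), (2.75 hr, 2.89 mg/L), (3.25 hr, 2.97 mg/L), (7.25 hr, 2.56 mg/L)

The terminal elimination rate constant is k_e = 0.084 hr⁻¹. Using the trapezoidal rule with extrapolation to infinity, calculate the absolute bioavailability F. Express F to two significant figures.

F = 0.20

Trapezoidal AUC_0→7.25 (intranasal spray):
  [0→0.5]: (0.00+1.04)/2 × 0.5 = 0.26
  [0.5→2.5]: (1.04+2.82)/2 × 2 = 3.86
  [2.5→2.75]: (2.82+2.89)/2 × 0.25 = 0.71375
  [2.75→3.25]: (2.89+2.97)/2 × 0.5 = 1.465
  [3.25→7.25]: (2.97+2.56)/2 × 4 = 11.06
  Sum = 17.35875 mg/L·hr
Tail: C_last/k_e = 2.56/0.084 = 30.476
AUC_0→∞ (intranasal spray) = 17.35875 + 30.476 = 47.83475 mg/L·hr
F = (AUC_ev/D_ev)/(AUC_iv/D_iv) = (47.83475/225)/(160/150) = 0.212599/1.06667 = 0.1993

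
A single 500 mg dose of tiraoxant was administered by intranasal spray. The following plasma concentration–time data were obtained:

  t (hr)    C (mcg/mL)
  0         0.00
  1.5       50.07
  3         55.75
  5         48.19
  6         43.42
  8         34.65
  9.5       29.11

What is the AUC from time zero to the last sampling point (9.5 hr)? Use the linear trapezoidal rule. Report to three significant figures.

AUC = 393 mcg/mL·hr

Trapezoidal AUC_0→9.5:
  [0→1.5]: (0.00+50.07)/2 × 1.5 = 37.5525
  [1.5→3]: (50.07+55.75)/2 × 1.5 = 79.365
  [3→5]: (55.75+48.19)/2 × 2 = 103.94
  [5→6]: (48.19+43.42)/2 × 1 = 45.805
  [6→8]: (43.42+34.65)/2 × 2 = 78.07
  [8→9.5]: (34.65+29.11)/2 × 1.5 = 47.82
  Sum = 392.5525 mcg/mL·hr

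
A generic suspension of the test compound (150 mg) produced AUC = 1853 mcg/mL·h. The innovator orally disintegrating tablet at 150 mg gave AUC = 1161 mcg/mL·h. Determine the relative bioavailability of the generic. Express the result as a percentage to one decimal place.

F_rel = (AUC_test/D_test) / (AUC_ref/D_ref)
      = (1853/150) / (1161/150)
      = 12.3533 / 7.74 = 1.5960 = 159.60%

F_rel = 159.6%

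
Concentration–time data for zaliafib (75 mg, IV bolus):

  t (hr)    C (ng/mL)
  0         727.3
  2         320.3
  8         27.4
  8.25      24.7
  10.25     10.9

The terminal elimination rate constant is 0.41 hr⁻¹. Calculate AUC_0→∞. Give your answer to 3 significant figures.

Trapezoidal AUC_0→10.25:
  [0→2]: (727.3+320.3)/2 × 2 = 1047.6
  [2→8]: (320.3+27.4)/2 × 6 = 1043.1
  [8→8.25]: (27.4+24.7)/2 × 0.25 = 6.5125
  [8.25→10.25]: (24.7+10.9)/2 × 2 = 35.6
  Sum = 2132.8125 ng/mL·hr
Extrapolated tail: C_last / k_e = 10.9 / 0.41 = 26.585
AUC_0→∞ = 2132.8125 + 26.585 = 2159.3975 ng/mL·hr

AUC = 2160 ng/mL·hr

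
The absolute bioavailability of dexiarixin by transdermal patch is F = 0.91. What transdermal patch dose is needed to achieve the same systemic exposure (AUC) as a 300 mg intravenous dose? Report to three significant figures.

For equal systemic exposure: F × D_ev = D_iv
D_ev = D_iv / F = 300 / 0.91 = 329.67 mg

D_transdermal = 330 mg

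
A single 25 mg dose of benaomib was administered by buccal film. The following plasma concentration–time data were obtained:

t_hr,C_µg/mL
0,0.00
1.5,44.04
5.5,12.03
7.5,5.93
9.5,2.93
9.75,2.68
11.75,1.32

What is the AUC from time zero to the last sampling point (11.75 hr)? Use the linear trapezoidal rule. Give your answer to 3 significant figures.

AUC = 177 µg/mL·hr

Trapezoidal AUC_0→11.75:
  [0→1.5]: (0.00+44.04)/2 × 1.5 = 33.03
  [1.5→5.5]: (44.04+12.03)/2 × 4 = 112.14
  [5.5→7.5]: (12.03+5.93)/2 × 2 = 17.96
  [7.5→9.5]: (5.93+2.93)/2 × 2 = 8.86
  [9.5→9.75]: (2.93+2.68)/2 × 0.25 = 0.70125
  [9.75→11.75]: (2.68+1.32)/2 × 2 = 4.0
  Sum = 176.69125 µg/mL·hr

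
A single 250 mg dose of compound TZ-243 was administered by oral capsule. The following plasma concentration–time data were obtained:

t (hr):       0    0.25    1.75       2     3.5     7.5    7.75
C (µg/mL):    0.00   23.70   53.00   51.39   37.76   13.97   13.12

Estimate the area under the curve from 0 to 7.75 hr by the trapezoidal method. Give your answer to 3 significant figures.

AUC = 247 µg/mL·hr

Trapezoidal AUC_0→7.75:
  [0→0.25]: (0.00+23.70)/2 × 0.25 = 2.9625
  [0.25→1.75]: (23.70+53.00)/2 × 1.5 = 57.525
  [1.75→2]: (53.00+51.39)/2 × 0.25 = 13.04875
  [2→3.5]: (51.39+37.76)/2 × 1.5 = 66.8625
  [3.5→7.5]: (37.76+13.97)/2 × 4 = 103.46
  [7.5→7.75]: (13.97+13.12)/2 × 0.25 = 3.38625
  Sum = 247.245 µg/mL·hr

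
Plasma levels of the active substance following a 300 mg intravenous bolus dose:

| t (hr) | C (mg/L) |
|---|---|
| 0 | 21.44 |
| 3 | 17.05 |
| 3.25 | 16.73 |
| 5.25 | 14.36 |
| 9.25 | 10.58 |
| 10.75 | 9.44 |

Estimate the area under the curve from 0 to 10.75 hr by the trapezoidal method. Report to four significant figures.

AUC = 157.9 mg/L·hr

Trapezoidal AUC_0→10.75:
  [0→3]: (21.44+17.05)/2 × 3 = 57.735
  [3→3.25]: (17.05+16.73)/2 × 0.25 = 4.2225
  [3.25→5.25]: (16.73+14.36)/2 × 2 = 31.09
  [5.25→9.25]: (14.36+10.58)/2 × 4 = 49.88
  [9.25→10.75]: (10.58+9.44)/2 × 1.5 = 15.015
  Sum = 157.9425 mg/L·hr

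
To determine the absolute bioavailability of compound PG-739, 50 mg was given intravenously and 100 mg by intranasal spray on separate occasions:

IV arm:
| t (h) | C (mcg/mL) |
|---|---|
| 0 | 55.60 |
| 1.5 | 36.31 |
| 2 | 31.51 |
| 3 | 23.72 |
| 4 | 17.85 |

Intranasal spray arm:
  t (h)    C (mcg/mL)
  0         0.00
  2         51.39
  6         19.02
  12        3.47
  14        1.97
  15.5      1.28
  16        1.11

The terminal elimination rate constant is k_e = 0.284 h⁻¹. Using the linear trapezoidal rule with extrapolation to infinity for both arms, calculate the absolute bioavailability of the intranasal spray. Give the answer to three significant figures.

F = 0.690

Trapezoidal AUC_0→4 (IV):
  [0→1.5]: (55.60+36.31)/2 × 1.5 = 68.9325
  [1.5→2]: (36.31+31.51)/2 × 0.5 = 16.955
  [2→3]: (31.51+23.72)/2 × 1 = 27.615
  [3→4]: (23.72+17.85)/2 × 1 = 20.785
  Sum = 134.2875 mcg/mL·h
IV tail: 17.85/0.284 = 62.852; AUC_iv,0→∞ = 134.2875 + 62.852 = 197.1395 mcg/mL·h
Trapezoidal AUC_0→16 (intranasal spray):
  [0→2]: (0.00+51.39)/2 × 2 = 51.39
  [2→6]: (51.39+19.02)/2 × 4 = 140.82
  [6→12]: (19.02+3.47)/2 × 6 = 67.47
  [12→14]: (3.47+1.97)/2 × 2 = 5.44
  [14→15.5]: (1.97+1.28)/2 × 1.5 = 2.4375
  [15.5→16]: (1.28+1.11)/2 × 0.5 = 0.5975
  Sum = 268.155 mcg/mL·h
intranasal spray tail: 1.11/0.284 = 3.908; AUC_ev,0→∞ = 268.155 + 3.908 = 272.063 mcg/mL·h
F = (AUC_ev/D_ev)/(AUC_iv/D_iv) = (272.063/100)/(197.1395/50) = 2.72063/3.94279 = 0.6900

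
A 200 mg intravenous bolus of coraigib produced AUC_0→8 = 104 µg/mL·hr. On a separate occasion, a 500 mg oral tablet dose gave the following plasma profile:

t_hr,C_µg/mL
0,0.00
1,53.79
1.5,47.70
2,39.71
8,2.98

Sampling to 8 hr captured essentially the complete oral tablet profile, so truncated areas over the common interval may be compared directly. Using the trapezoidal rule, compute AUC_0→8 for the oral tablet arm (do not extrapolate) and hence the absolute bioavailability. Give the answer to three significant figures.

F = 0.778

Trapezoidal AUC_0→8 (oral tablet):
  [0→1]: (0.00+53.79)/2 × 1 = 26.895
  [1→1.5]: (53.79+47.70)/2 × 0.5 = 25.3725
  [1.5→2]: (47.70+39.71)/2 × 0.5 = 21.8525
  [2→8]: (39.71+2.98)/2 × 6 = 128.07
  Sum = 202.19 µg/mL·hr
F = (AUC_ev/D_ev)/(AUC_iv/D_iv) = (202.19/500)/(104/200) = 0.40438/0.52 = 0.7777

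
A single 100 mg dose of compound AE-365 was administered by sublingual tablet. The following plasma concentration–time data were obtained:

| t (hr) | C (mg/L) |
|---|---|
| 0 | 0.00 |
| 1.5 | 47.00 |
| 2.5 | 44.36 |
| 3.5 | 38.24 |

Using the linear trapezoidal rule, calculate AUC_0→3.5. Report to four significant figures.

AUC = 122.2 mg/L·hr

Trapezoidal AUC_0→3.5:
  [0→1.5]: (0.00+47.00)/2 × 1.5 = 35.25
  [1.5→2.5]: (47.00+44.36)/2 × 1 = 45.68
  [2.5→3.5]: (44.36+38.24)/2 × 1 = 41.3
  Sum = 122.23 mg/L·hr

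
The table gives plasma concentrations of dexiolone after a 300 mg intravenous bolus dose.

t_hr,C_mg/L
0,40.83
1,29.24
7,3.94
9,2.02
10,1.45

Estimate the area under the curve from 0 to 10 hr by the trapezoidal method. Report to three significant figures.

Trapezoidal AUC_0→10:
  [0→1]: (40.83+29.24)/2 × 1 = 35.035
  [1→7]: (29.24+3.94)/2 × 6 = 99.54
  [7→9]: (3.94+2.02)/2 × 2 = 5.96
  [9→10]: (2.02+1.45)/2 × 1 = 1.735
  Sum = 142.27 mg/L·hr

AUC = 142 mg/L·hr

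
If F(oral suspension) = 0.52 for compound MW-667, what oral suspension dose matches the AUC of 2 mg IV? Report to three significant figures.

For equal systemic exposure: F × D_ev = D_iv
D_ev = D_iv / F = 2 / 0.52 = 3.84615 mg

D_oral = 3.85 mg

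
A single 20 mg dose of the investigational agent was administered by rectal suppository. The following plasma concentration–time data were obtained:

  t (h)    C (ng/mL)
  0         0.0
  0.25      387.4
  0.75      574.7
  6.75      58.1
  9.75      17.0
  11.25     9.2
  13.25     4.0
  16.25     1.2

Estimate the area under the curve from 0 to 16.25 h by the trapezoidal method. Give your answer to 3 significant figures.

AUC = 2340 ng/mL·h

Trapezoidal AUC_0→16.25:
  [0→0.25]: (0.0+387.4)/2 × 0.25 = 48.425
  [0.25→0.75]: (387.4+574.7)/2 × 0.5 = 240.525
  [0.75→6.75]: (574.7+58.1)/2 × 6 = 1898.4
  [6.75→9.75]: (58.1+17.0)/2 × 3 = 112.65
  [9.75→11.25]: (17.0+9.2)/2 × 1.5 = 19.65
  [11.25→13.25]: (9.2+4.0)/2 × 2 = 13.2
  [13.25→16.25]: (4.0+1.2)/2 × 3 = 7.8
  Sum = 2340.65 ng/mL·h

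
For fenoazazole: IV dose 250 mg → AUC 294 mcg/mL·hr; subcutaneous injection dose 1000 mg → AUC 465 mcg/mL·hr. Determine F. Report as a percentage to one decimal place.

F = 39.5%

F = (AUC_ev / D_ev) / (AUC_iv / D_iv)
  = (465/1000) / (294/250)
  = 0.465 / 1.176 = 0.3954
  = 39.54%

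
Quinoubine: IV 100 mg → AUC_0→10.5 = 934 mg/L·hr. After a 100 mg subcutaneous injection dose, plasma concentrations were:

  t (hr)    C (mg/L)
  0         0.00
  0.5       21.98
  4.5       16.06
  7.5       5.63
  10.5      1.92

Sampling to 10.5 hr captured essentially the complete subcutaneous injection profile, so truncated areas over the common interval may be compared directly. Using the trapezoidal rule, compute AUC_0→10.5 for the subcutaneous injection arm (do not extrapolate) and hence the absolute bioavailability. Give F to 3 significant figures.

F = 0.134

Trapezoidal AUC_0→10.5 (subcutaneous injection):
  [0→0.5]: (0.00+21.98)/2 × 0.5 = 5.495
  [0.5→4.5]: (21.98+16.06)/2 × 4 = 76.08
  [4.5→7.5]: (16.06+5.63)/2 × 3 = 32.535
  [7.5→10.5]: (5.63+1.92)/2 × 3 = 11.325
  Sum = 125.435 mg/L·hr
F = (AUC_ev/D_ev)/(AUC_iv/D_iv) = (125.435/100)/(934/100) = 1.25435/9.34 = 0.1343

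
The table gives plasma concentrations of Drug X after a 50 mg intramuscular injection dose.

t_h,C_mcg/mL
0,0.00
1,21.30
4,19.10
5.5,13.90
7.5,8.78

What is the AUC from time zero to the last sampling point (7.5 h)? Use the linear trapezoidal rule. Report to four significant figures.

AUC = 118.7 mcg/mL·h

Trapezoidal AUC_0→7.5:
  [0→1]: (0.00+21.30)/2 × 1 = 10.65
  [1→4]: (21.30+19.10)/2 × 3 = 60.6
  [4→5.5]: (19.10+13.90)/2 × 1.5 = 24.75
  [5.5→7.5]: (13.90+8.78)/2 × 2 = 22.68
  Sum = 118.68 mcg/mL·h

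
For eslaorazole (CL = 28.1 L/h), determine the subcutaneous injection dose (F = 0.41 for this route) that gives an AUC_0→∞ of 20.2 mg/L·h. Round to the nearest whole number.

Dose = CL × AUC_0→∞ / F
     = 28.1 × 20.2 / 0.41 = 1384.44 mg

Dose = 1384 mg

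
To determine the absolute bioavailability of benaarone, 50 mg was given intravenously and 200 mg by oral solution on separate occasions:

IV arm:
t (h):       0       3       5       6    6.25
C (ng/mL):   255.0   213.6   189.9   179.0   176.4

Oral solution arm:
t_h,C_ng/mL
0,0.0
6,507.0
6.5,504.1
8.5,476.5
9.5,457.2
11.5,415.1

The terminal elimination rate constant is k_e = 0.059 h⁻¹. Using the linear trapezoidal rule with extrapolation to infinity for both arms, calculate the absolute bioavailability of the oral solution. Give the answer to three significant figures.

F = 0.643

Trapezoidal AUC_0→6.25 (IV):
  [0→3]: (255.0+213.6)/2 × 3 = 702.9
  [3→5]: (213.6+189.9)/2 × 2 = 403.5
  [5→6]: (189.9+179.0)/2 × 1 = 184.45
  [6→6.25]: (179.0+176.4)/2 × 0.25 = 44.425
  Sum = 1335.275 ng/mL·h
IV tail: 176.4/0.059 = 2989.831; AUC_iv,0→∞ = 1335.275 + 2989.831 = 4325.106 ng/mL·h
Trapezoidal AUC_0→11.5 (oral solution):
  [0→6]: (0.0+507.0)/2 × 6 = 1521.0
  [6→6.5]: (507.0+504.1)/2 × 0.5 = 252.775
  [6.5→8.5]: (504.1+476.5)/2 × 2 = 980.6
  [8.5→9.5]: (476.5+457.2)/2 × 1 = 466.85
  [9.5→11.5]: (457.2+415.1)/2 × 2 = 872.3
  Sum = 4093.525 ng/mL·h
oral solution tail: 415.1/0.059 = 7035.593; AUC_ev,0→∞ = 4093.525 + 7035.593 = 11129.118 ng/mL·h
F = (AUC_ev/D_ev)/(AUC_iv/D_iv) = (11129.118/200)/(4325.106/50) = 55.64559/86.50212 = 0.6433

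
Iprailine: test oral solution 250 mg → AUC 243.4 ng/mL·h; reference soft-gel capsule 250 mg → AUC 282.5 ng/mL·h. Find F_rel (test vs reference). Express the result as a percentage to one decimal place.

F_rel = 86.2%

F_rel = (AUC_test/D_test) / (AUC_ref/D_ref)
      = (243.4/250) / (282.5/250)
      = 0.9736 / 1.13 = 0.8616 = 86.16%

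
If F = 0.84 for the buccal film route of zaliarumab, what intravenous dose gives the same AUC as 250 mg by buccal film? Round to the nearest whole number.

D_iv = 210 mg

Systemic exposure from an extravascular dose = F × D_ev, so the equivalent IV dose is F × D_ev.
D_iv = F × D_ev = 0.84 × 250 = 210 mg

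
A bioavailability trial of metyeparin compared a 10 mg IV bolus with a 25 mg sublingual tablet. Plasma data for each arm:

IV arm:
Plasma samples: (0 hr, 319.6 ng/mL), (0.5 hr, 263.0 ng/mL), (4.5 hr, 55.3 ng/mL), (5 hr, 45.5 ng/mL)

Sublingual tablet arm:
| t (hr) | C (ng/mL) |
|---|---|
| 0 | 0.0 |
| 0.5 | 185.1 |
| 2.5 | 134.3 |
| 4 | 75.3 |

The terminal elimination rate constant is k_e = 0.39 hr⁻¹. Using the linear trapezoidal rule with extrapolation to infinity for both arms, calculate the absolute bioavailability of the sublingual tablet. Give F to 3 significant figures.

Trapezoidal AUC_0→5 (IV):
  [0→0.5]: (319.6+263.0)/2 × 0.5 = 145.65
  [0.5→4.5]: (263.0+55.3)/2 × 4 = 636.6
  [4.5→5]: (55.3+45.5)/2 × 0.5 = 25.2
  Sum = 807.45 ng/mL·hr
IV tail: 45.5/0.39 = 116.667; AUC_iv,0→∞ = 807.45 + 116.667 = 924.117 ng/mL·hr
Trapezoidal AUC_0→4 (sublingual tablet):
  [0→0.5]: (0.0+185.1)/2 × 0.5 = 46.275
  [0.5→2.5]: (185.1+134.3)/2 × 2 = 319.4
  [2.5→4]: (134.3+75.3)/2 × 1.5 = 157.2
  Sum = 522.875 ng/mL·hr
sublingual tablet tail: 75.3/0.39 = 193.077; AUC_ev,0→∞ = 522.875 + 193.077 = 715.952 ng/mL·hr
F = (AUC_ev/D_ev)/(AUC_iv/D_iv) = (715.952/25)/(924.117/10) = 28.63808/92.4117 = 0.3099

F = 0.310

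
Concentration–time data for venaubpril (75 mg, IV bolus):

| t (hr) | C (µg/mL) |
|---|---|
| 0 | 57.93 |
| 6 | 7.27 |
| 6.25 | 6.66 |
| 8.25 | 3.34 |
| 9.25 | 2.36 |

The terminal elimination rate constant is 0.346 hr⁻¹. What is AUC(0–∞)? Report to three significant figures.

Trapezoidal AUC_0→9.25:
  [0→6]: (57.93+7.27)/2 × 6 = 195.6
  [6→6.25]: (7.27+6.66)/2 × 0.25 = 1.74125
  [6.25→8.25]: (6.66+3.34)/2 × 2 = 10.0
  [8.25→9.25]: (3.34+2.36)/2 × 1 = 2.85
  Sum = 210.19125 µg/mL·hr
Extrapolated tail: C_last / k_e = 2.36 / 0.346 = 6.821
AUC_0→∞ = 210.19125 + 6.821 = 217.01225 µg/mL·hr

AUC = 217 µg/mL·hr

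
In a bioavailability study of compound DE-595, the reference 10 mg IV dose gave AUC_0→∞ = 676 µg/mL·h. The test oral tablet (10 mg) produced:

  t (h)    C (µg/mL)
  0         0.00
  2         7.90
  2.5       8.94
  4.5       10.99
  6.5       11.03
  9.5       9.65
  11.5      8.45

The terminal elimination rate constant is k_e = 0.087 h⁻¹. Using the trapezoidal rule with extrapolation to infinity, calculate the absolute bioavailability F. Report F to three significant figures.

Trapezoidal AUC_0→11.5 (oral tablet):
  [0→2]: (0.00+7.90)/2 × 2 = 7.9
  [2→2.5]: (7.90+8.94)/2 × 0.5 = 4.21
  [2.5→4.5]: (8.94+10.99)/2 × 2 = 19.93
  [4.5→6.5]: (10.99+11.03)/2 × 2 = 22.02
  [6.5→9.5]: (11.03+9.65)/2 × 3 = 31.02
  [9.5→11.5]: (9.65+8.45)/2 × 2 = 18.1
  Sum = 103.18 µg/mL·h
Tail: C_last/k_e = 8.45/0.087 = 97.126
AUC_0→∞ (oral tablet) = 103.18 + 97.126 = 200.306 µg/mL·h
F = (AUC_ev/D_ev)/(AUC_iv/D_iv) = (200.306/10)/(676/10) = 20.0306/67.6 = 0.2963

F = 0.296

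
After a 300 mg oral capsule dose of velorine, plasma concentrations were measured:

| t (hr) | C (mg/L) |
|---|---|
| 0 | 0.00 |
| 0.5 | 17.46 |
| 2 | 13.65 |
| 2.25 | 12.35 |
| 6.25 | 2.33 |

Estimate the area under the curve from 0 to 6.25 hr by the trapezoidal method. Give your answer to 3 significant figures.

AUC = 60.3 mg/L·hr

Trapezoidal AUC_0→6.25:
  [0→0.5]: (0.00+17.46)/2 × 0.5 = 4.365
  [0.5→2]: (17.46+13.65)/2 × 1.5 = 23.3325
  [2→2.25]: (13.65+12.35)/2 × 0.25 = 3.25
  [2.25→6.25]: (12.35+2.33)/2 × 4 = 29.36
  Sum = 60.3075 mg/L·hr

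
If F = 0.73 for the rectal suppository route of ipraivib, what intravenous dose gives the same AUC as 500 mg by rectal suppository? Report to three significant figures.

Systemic exposure from an extravascular dose = F × D_ev, so the equivalent IV dose is F × D_ev.
D_iv = F × D_ev = 0.73 × 500 = 365 mg

D_iv = 365 mg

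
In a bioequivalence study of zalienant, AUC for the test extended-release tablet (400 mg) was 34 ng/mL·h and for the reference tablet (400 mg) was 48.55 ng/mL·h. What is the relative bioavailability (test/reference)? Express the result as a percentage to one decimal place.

F_rel = (AUC_test/D_test) / (AUC_ref/D_ref)
      = (34/400) / (48.55/400)
      = 0.085 / 0.121375 = 0.7003 = 70.03%

F_rel = 70.0%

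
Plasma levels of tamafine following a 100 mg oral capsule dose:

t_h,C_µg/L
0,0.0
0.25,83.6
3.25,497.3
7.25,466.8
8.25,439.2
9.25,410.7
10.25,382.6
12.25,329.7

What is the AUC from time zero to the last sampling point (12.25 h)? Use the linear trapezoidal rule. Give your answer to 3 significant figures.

AUC = 4800 µg/L·h

Trapezoidal AUC_0→12.25:
  [0→0.25]: (0.0+83.6)/2 × 0.25 = 10.45
  [0.25→3.25]: (83.6+497.3)/2 × 3 = 871.35
  [3.25→7.25]: (497.3+466.8)/2 × 4 = 1928.2
  [7.25→8.25]: (466.8+439.2)/2 × 1 = 453.0
  [8.25→9.25]: (439.2+410.7)/2 × 1 = 424.95
  [9.25→10.25]: (410.7+382.6)/2 × 1 = 396.65
  [10.25→12.25]: (382.6+329.7)/2 × 2 = 712.3
  Sum = 4796.9 µg/L·h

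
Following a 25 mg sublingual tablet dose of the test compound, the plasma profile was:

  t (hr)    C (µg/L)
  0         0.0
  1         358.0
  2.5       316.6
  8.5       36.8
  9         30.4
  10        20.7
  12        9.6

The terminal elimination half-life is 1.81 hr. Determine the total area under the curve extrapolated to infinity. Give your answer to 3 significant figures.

AUC = 1840 µg/L·hr

Trapezoidal AUC_0→12:
  [0→1]: (0.0+358.0)/2 × 1 = 179.0
  [1→2.5]: (358.0+316.6)/2 × 1.5 = 505.95
  [2.5→8.5]: (316.6+36.8)/2 × 6 = 1060.2
  [8.5→9]: (36.8+30.4)/2 × 0.5 = 16.8
  [9→10]: (30.4+20.7)/2 × 1 = 25.55
  [10→12]: (20.7+9.6)/2 × 2 = 30.3
  Sum = 1817.8 µg/L·hr
k_e = ln2 / t½ = 0.693147 / 1.81 = 0.3830 hr^-1
Extrapolated tail: C_last / k_e = 9.6 / 0.383 = 25.065
AUC_0→∞ = 1817.8 + 25.065 = 1842.865 µg/L·hr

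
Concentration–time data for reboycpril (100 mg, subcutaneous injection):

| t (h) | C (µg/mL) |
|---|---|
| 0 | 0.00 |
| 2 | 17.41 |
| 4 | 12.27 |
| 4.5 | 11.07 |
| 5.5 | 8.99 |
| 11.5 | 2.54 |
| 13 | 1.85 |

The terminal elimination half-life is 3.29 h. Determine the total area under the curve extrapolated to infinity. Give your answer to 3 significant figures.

Trapezoidal AUC_0→13:
  [0→2]: (0.00+17.41)/2 × 2 = 17.41
  [2→4]: (17.41+12.27)/2 × 2 = 29.68
  [4→4.5]: (12.27+11.07)/2 × 0.5 = 5.835
  [4.5→5.5]: (11.07+8.99)/2 × 1 = 10.03
  [5.5→11.5]: (8.99+2.54)/2 × 6 = 34.59
  [11.5→13]: (2.54+1.85)/2 × 1.5 = 3.2925
  Sum = 100.8375 µg/mL·h
k_e = ln2 / t½ = 0.693147 / 3.29 = 0.2107 h^-1
Extrapolated tail: C_last / k_e = 1.85 / 0.2107 = 8.780
AUC_0→∞ = 100.8375 + 8.780 = 109.6175 µg/mL·h

AUC = 110 µg/mL·h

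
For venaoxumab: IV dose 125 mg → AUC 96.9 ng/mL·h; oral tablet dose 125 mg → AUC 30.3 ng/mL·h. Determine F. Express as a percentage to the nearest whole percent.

F = 31%

F = (AUC_ev / D_ev) / (AUC_iv / D_iv)
  = (30.3/125) / (96.9/125)
  = 0.2424 / 0.7752 = 0.3127
  = 31.27%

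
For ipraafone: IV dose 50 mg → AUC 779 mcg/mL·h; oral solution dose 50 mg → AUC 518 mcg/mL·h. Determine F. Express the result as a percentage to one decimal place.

F = (AUC_ev / D_ev) / (AUC_iv / D_iv)
  = (518/50) / (779/50)
  = 10.36 / 15.58 = 0.6650
  = 66.50%

F = 66.5%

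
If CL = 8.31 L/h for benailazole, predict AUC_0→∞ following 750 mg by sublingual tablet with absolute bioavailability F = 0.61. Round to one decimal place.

AUC_0→∞ = F × Dose / CL
        = 0.61 × 750 / 8.31 = 55.0542 mg/L·h

AUC = 55.1 mg/L·h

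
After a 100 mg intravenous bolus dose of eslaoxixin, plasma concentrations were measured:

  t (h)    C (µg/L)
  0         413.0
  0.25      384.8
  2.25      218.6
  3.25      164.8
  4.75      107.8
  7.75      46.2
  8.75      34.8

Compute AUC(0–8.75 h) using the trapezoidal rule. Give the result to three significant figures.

AUC = 1370 µg/L·h

Trapezoidal AUC_0→8.75:
  [0→0.25]: (413.0+384.8)/2 × 0.25 = 99.725
  [0.25→2.25]: (384.8+218.6)/2 × 2 = 603.4
  [2.25→3.25]: (218.6+164.8)/2 × 1 = 191.7
  [3.25→4.75]: (164.8+107.8)/2 × 1.5 = 204.45
  [4.75→7.75]: (107.8+46.2)/2 × 3 = 231.0
  [7.75→8.75]: (46.2+34.8)/2 × 1 = 40.5
  Sum = 1370.775 µg/L·h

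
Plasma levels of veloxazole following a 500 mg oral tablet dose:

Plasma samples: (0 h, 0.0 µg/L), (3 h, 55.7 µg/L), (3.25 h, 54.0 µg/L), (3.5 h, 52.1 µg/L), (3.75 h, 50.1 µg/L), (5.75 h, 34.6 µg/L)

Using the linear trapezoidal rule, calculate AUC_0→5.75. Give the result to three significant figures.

Trapezoidal AUC_0→5.75:
  [0→3]: (0.0+55.7)/2 × 3 = 83.55
  [3→3.25]: (55.7+54.0)/2 × 0.25 = 13.7125
  [3.25→3.5]: (54.0+52.1)/2 × 0.25 = 13.2625
  [3.5→3.75]: (52.1+50.1)/2 × 0.25 = 12.775
  [3.75→5.75]: (50.1+34.6)/2 × 2 = 84.7
  Sum = 208.0 µg/L·h

AUC = 208 µg/L·h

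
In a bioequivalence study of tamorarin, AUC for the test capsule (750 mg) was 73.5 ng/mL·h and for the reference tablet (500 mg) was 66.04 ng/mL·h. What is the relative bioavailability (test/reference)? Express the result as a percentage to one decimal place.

F_rel = (AUC_test/D_test) / (AUC_ref/D_ref)
      = (73.5/750) / (66.04/500)
      = 0.098 / 0.13208 = 0.7420 = 74.20%

F_rel = 74.2%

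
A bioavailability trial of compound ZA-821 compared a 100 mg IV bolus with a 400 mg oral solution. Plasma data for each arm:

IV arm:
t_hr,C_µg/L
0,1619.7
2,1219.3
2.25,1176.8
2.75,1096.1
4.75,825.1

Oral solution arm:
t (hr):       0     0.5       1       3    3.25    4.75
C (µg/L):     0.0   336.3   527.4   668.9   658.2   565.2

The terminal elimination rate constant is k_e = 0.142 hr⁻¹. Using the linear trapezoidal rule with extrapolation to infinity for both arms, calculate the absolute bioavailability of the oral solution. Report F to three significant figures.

Trapezoidal AUC_0→4.75 (IV):
  [0→2]: (1619.7+1219.3)/2 × 2 = 2839.0
  [2→2.25]: (1219.3+1176.8)/2 × 0.25 = 299.5125
  [2.25→2.75]: (1176.8+1096.1)/2 × 0.5 = 568.225
  [2.75→4.75]: (1096.1+825.1)/2 × 2 = 1921.2
  Sum = 5627.9375 µg/L·hr
IV tail: 825.1/0.142 = 5810.563; AUC_iv,0→∞ = 5627.9375 + 5810.563 = 11438.5005 µg/L·hr
Trapezoidal AUC_0→4.75 (oral solution):
  [0→0.5]: (0.0+336.3)/2 × 0.5 = 84.075
  [0.5→1]: (336.3+527.4)/2 × 0.5 = 215.925
  [1→3]: (527.4+668.9)/2 × 2 = 1196.3
  [3→3.25]: (668.9+658.2)/2 × 0.25 = 165.8875
  [3.25→4.75]: (658.2+565.2)/2 × 1.5 = 917.55
  Sum = 2579.7375 µg/L·hr
oral solution tail: 565.2/0.142 = 3980.282; AUC_ev,0→∞ = 2579.7375 + 3980.282 = 6560.0195 µg/L·hr
F = (AUC_ev/D_ev)/(AUC_iv/D_iv) = (6560.0195/400)/(11438.5005/100) = 16.4/114.385 = 0.1434

F = 0.143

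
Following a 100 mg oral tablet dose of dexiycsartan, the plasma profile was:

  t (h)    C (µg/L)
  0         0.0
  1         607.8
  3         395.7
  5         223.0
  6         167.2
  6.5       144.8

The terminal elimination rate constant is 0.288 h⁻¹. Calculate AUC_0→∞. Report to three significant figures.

AUC = 2700 µg/L·h

Trapezoidal AUC_0→6.5:
  [0→1]: (0.0+607.8)/2 × 1 = 303.9
  [1→3]: (607.8+395.7)/2 × 2 = 1003.5
  [3→5]: (395.7+223.0)/2 × 2 = 618.7
  [5→6]: (223.0+167.2)/2 × 1 = 195.1
  [6→6.5]: (167.2+144.8)/2 × 0.5 = 78.0
  Sum = 2199.2 µg/L·h
Extrapolated tail: C_last / k_e = 144.8 / 0.288 = 502.778
AUC_0→∞ = 2199.2 + 502.778 = 2701.978 µg/L·h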